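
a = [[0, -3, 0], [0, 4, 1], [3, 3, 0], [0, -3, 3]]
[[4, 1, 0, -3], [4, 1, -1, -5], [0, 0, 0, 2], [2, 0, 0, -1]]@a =[[0, 1, -8], [-3, 4, -14], [0, -6, 6], [0, -3, -3]]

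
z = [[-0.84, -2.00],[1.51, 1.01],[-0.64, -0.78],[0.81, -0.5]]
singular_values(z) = [2.9, 1.24]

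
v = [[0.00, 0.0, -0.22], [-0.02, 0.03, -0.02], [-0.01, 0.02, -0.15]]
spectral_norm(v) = 0.27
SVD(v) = [[0.82, -0.32, -0.47], [0.08, 0.88, -0.46], [0.56, 0.34, 0.75]] @ diag([0.2674650607593849, 0.039472762878612726, 0.0020838099019072163]) @ [[-0.03, 0.05, -1.0], [-0.53, 0.84, 0.06], [0.85, 0.53, 0.00]]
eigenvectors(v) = [[-0.59, 0.85, 0.80], [0.8, 0.52, 0.15], [0.11, 0.01, 0.58]]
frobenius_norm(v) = 0.27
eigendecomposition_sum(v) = [[0.01, -0.02, -0.01], [-0.02, 0.03, 0.02], [-0.00, 0.0, 0.00]] + [[-0.00,-0.00,0.0], [-0.0,-0.0,0.00], [-0.00,-0.00,0.0]] + [[-0.01, 0.02, -0.21], [-0.0, 0.0, -0.04], [-0.01, 0.02, -0.15]]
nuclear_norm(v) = 0.31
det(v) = 0.00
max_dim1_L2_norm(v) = 0.22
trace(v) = -0.12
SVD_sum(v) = [[-0.01, 0.01, -0.22], [-0.0, 0.00, -0.02], [-0.00, 0.01, -0.15]] + [[0.01, -0.01, -0.00], [-0.02, 0.03, 0.00], [-0.01, 0.01, 0.0]] + [[-0.00, -0.00, -0.0], [-0.0, -0.0, -0.0], [0.00, 0.00, 0.00]]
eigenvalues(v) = [0.04, -0.0, -0.16]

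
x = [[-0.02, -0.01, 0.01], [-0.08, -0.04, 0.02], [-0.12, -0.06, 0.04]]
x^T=[[-0.02,-0.08,-0.12], [-0.01,-0.04,-0.06], [0.01,0.02,0.04]]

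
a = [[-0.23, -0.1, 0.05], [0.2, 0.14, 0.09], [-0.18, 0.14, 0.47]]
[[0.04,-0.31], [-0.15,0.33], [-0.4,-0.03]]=a @ [[0.01, 1.19],[-0.70, 0.49],[-0.64, 0.24]]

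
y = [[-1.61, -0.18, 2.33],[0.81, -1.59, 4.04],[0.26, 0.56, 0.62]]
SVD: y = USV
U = [[-0.47, -0.88, 0.03], [-0.88, 0.47, 0.08], [-0.09, 0.01, -1.00]]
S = [4.91, 1.9, 0.77]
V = [[0.00, 0.29, -0.96],  [0.95, -0.3, -0.09],  [-0.32, -0.91, -0.28]]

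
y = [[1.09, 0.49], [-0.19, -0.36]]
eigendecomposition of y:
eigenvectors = [[0.99,  -0.33], [-0.14,  0.94]]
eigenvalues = [1.02, -0.29]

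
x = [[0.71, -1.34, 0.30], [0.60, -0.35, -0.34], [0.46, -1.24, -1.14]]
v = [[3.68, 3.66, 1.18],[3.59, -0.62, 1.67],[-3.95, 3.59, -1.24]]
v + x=[[4.39, 2.32, 1.48], [4.19, -0.97, 1.33], [-3.49, 2.35, -2.38]]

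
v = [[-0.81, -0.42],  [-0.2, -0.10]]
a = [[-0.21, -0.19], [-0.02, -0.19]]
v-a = [[-0.6, -0.23],  [-0.18, 0.09]]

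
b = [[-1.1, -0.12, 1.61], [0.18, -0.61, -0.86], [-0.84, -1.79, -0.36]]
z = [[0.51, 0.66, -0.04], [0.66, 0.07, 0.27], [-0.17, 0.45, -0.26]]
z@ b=[[-0.41, -0.39, 0.27],[-0.94, -0.61, 0.91],[0.49, 0.21, -0.57]]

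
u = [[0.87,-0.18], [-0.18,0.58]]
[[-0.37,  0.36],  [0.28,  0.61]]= u@ [[-0.35, 0.67], [0.38, 1.26]]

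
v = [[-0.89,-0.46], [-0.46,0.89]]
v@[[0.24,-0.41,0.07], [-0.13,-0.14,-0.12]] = [[-0.15, 0.43, -0.01], [-0.23, 0.06, -0.14]]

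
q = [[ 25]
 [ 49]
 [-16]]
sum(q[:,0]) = 58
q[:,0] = [25, 49, -16]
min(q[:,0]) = -16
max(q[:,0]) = 49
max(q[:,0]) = 49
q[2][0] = -16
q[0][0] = 25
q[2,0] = -16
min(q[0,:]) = 25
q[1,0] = 49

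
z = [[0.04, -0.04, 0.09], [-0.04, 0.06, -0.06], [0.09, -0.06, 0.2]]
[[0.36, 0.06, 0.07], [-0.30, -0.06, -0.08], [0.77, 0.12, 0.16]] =z @ [[1.33,-0.74,3.01], [-1.36,-0.85,0.14], [2.83,0.67,-0.49]]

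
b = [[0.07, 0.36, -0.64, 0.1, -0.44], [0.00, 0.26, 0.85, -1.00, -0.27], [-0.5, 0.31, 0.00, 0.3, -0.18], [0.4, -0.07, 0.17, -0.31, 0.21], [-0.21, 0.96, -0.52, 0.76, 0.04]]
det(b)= -0.001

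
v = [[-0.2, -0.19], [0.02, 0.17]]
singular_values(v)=[0.31, 0.1]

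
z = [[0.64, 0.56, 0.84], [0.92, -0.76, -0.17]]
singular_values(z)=[1.21, 1.19]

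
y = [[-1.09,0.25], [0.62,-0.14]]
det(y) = -0.00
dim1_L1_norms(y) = [1.34, 0.76]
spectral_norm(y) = 1.29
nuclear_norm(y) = 1.29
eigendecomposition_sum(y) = [[-1.09, 0.25], [0.62, -0.14]] + [[0.0, 0.00],[0.00, 0.0]]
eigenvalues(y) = [-1.23, 0.0]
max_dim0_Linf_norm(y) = 1.09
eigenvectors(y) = [[-0.87, -0.22], [0.49, -0.97]]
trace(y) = -1.23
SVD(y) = [[-0.87,  0.49], [0.49,  0.87]] @ diag([1.2863112060418194, 0.0018658004289530854]) @ [[0.97,-0.22], [0.22,0.97]]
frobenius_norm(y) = 1.29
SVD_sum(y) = [[-1.09,0.25],[0.62,-0.14]] + [[0.0,  0.0], [0.00,  0.0]]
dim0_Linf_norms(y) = [1.09, 0.25]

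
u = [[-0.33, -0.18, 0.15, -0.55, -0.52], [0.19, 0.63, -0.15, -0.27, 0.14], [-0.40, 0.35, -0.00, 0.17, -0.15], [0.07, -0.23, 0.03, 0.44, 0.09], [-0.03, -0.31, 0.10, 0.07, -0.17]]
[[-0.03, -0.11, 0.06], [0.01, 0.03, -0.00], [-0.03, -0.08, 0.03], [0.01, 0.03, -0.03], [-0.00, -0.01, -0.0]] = u @ [[0.07,0.2,-0.1], [0.00,0.01,-0.00], [0.03,0.10,-0.02], [0.01,0.03,-0.05], [0.02,0.07,-0.01]]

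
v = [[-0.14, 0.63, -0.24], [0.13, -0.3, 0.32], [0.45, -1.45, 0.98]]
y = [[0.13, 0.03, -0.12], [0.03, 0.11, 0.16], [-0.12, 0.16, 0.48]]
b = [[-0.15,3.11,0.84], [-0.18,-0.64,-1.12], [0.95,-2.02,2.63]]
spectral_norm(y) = 0.56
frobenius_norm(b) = 4.90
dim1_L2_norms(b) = [3.22, 1.3, 3.45]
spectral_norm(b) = 3.93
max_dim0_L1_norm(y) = 0.76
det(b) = -0.43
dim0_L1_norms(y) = [0.28, 0.3, 0.76]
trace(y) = 0.72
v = y @ b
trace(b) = 1.84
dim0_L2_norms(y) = [0.18, 0.2, 0.52]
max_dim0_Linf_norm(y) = 0.48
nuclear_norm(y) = 0.72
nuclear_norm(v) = 2.16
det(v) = -0.00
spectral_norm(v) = 1.98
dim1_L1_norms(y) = [0.28, 0.3, 0.76]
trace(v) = 0.54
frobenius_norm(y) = 0.58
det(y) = 0.00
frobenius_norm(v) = 1.99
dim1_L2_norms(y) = [0.18, 0.2, 0.52]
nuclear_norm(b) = 6.89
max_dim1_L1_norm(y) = 0.76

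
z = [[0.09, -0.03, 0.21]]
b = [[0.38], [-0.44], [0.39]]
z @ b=[[0.13]]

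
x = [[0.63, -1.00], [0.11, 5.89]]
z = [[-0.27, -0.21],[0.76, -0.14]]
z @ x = [[-0.19, -0.97],[0.46, -1.58]]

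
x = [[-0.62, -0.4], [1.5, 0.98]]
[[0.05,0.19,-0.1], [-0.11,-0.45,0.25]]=x @ [[-0.05, -0.19, 0.11], [-0.04, -0.17, 0.09]]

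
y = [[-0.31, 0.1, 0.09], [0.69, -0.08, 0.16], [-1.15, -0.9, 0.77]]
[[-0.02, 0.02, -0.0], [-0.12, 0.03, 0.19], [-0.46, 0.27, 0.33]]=y @ [[-0.04,-0.02,0.14], [0.13,-0.08,-0.09], [-0.51,0.23,0.53]]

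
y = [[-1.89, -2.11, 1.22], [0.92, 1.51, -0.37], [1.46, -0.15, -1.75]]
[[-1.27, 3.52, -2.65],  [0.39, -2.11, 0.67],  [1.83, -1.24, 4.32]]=y@[[1.46, -0.28, 0.58], [-0.58, -1.09, -0.39], [0.22, 0.57, -1.95]]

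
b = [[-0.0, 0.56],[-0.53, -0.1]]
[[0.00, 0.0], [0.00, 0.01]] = b@ [[0.00,-0.01], [0.00,-0.0]]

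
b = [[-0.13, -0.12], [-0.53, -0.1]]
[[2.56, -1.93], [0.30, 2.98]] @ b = [[0.69, -0.11], [-1.62, -0.33]]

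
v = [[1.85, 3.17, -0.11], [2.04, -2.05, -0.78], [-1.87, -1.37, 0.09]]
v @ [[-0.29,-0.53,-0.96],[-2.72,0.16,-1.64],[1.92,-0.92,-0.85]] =[[-9.37,-0.37,-6.88], [3.49,-0.69,2.07], [4.44,0.69,3.97]]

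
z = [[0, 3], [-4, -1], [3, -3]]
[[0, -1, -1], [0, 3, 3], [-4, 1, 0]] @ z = [[1, 4], [-3, -12], [-4, -13]]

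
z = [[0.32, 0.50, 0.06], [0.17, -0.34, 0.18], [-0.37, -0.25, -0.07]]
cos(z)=[[0.92, 0.01, -0.05], [0.03, 0.92, 0.03], [0.07, 0.04, 1.03]]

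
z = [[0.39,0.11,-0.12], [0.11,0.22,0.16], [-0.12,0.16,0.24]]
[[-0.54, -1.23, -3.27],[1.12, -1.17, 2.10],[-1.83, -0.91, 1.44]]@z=[[0.05, -0.85, -0.92],  [0.06, 0.2, 0.18],  [-0.99, -0.17, 0.42]]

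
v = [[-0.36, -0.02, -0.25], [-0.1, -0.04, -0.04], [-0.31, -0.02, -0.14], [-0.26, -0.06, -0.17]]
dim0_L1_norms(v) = [1.03, 0.14, 0.6]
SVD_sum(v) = [[-0.37, -0.04, -0.23], [-0.09, -0.01, -0.06], [-0.29, -0.03, -0.17], [-0.27, -0.03, -0.16]] + [[0.01, 0.02, -0.03], [-0.01, -0.01, 0.02], [-0.01, -0.01, 0.02], [-0.00, -0.0, 0.00]] + [[-0.00, 0.01, 0.0], [0.01, -0.02, -0.01], [-0.01, 0.03, 0.01], [0.01, -0.03, -0.01]]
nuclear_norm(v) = 0.75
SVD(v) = [[-0.68, 0.63, -0.12], [-0.17, -0.53, 0.39], [-0.52, -0.56, -0.6], [-0.49, -0.08, 0.68]] @ diag([0.6454822766717424, 0.05468022710783293, 0.04756788061391648]) @ [[0.85, 0.09, 0.51], [0.42, 0.45, -0.78], [0.31, -0.89, -0.35]]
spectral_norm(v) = 0.65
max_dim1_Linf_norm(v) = 0.36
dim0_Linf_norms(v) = [0.36, 0.06, 0.25]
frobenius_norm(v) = 0.65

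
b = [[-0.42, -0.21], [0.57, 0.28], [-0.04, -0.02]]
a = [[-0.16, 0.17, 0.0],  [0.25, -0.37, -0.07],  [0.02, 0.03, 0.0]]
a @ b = [[0.16,0.08], [-0.31,-0.15], [0.01,0.0]]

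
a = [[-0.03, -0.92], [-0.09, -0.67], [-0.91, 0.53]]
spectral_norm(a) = 1.32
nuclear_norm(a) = 2.14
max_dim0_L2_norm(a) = 1.26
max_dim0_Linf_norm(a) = 0.92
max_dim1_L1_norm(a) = 1.44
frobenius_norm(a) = 1.55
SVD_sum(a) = [[0.33, -0.76], [0.23, -0.53], [-0.34, 0.78]] + [[-0.36, -0.16], [-0.32, -0.14], [-0.57, -0.25]]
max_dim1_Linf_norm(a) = 0.92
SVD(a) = [[-0.63, 0.48],[-0.44, 0.43],[0.64, 0.76]] @ diag([1.3217904286177369, 0.8161924177634456]) @ [[-0.40, 0.92], [-0.92, -0.4]]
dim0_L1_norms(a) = [1.03, 2.12]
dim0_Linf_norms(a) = [0.91, 0.92]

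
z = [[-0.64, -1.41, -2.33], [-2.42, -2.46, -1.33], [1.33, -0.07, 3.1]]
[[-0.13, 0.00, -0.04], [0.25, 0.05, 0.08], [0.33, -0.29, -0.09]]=z @ [[-0.08, -0.12, -0.09],  [-0.1, 0.12, 0.05],  [0.14, -0.04, 0.01]]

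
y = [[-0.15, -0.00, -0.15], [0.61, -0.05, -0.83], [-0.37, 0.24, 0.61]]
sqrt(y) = [[(0.09+0.44j), 0.01-0.04j, (-0.13+0.04j)],[(0.58-0.26j), 0.30+0.03j, -0.67-0.02j],[-0.39+0.27j, 0.20-0.03j, 0.84+0.02j]]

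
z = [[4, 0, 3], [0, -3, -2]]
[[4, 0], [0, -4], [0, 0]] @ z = [[16, 0, 12], [0, 12, 8], [0, 0, 0]]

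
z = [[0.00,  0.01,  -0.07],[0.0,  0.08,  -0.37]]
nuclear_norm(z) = 0.39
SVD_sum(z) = [[-0.00, 0.01, -0.07], [-0.0, 0.08, -0.37]] + [[0.00, -0.0, -0.00], [-0.0, 0.0, 0.0]]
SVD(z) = [[-0.18, -0.98], [-0.98, 0.18]] @ diag([0.38506577808748205, 0.00493422191251787]) @ [[0.0, -0.21, 0.98], [-0.0, 0.98, 0.21]]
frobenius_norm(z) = 0.39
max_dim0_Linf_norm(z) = 0.37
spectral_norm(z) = 0.39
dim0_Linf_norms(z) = [0.0, 0.08, 0.37]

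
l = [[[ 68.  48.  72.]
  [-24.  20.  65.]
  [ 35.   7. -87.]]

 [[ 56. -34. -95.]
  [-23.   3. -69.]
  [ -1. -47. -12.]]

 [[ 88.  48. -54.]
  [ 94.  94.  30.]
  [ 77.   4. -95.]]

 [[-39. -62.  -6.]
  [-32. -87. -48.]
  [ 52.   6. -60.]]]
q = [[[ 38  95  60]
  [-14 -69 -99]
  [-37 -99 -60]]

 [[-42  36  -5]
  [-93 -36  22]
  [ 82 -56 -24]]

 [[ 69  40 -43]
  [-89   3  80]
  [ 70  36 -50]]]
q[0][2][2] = -60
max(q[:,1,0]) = -14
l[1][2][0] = -1.0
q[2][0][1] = 40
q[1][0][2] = -5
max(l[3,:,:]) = 52.0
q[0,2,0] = -37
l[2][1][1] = 94.0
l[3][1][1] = -87.0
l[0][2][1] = 7.0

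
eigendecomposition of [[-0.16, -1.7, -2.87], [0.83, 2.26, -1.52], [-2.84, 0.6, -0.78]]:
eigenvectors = [[0.69+0.00j, (0.04-0.54j), 0.04+0.54j], [(0.09+0j), -0.70+0.00j, (-0.7-0j)], [0.72+0.00j, (0.07+0.46j), 0.07-0.46j]]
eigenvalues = [(-3.41+0j), (2.36+1.64j), (2.36-1.64j)]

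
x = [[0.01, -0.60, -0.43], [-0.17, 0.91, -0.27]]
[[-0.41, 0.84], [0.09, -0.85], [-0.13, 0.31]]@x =[[-0.15, 1.01, -0.05], [0.15, -0.83, 0.19], [-0.05, 0.36, -0.03]]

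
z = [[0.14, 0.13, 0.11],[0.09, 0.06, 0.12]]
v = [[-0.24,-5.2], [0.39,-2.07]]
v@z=[[-0.5, -0.34, -0.65], [-0.13, -0.07, -0.21]]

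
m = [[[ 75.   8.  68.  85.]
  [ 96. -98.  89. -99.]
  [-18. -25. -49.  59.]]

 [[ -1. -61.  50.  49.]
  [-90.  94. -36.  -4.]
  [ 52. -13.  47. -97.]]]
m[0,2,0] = -18.0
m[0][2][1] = -25.0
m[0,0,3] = 85.0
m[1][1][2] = -36.0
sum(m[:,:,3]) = -7.0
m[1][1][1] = 94.0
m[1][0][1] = -61.0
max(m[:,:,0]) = 96.0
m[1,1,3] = -4.0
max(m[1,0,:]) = 50.0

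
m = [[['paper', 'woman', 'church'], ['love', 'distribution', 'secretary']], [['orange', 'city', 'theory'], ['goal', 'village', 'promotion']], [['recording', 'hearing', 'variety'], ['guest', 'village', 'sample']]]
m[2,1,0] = 'guest'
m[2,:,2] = ['variety', 'sample']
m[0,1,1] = 'distribution'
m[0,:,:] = [['paper', 'woman', 'church'], ['love', 'distribution', 'secretary']]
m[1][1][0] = 'goal'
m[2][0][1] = 'hearing'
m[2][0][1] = 'hearing'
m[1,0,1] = 'city'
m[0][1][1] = 'distribution'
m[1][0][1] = 'city'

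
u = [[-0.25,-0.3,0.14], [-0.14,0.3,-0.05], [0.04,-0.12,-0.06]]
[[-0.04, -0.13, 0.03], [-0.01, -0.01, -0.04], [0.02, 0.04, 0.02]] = u@[[0.08,0.24,0.01], [-0.01,-0.01,-0.15], [-0.18,-0.51,-0.1]]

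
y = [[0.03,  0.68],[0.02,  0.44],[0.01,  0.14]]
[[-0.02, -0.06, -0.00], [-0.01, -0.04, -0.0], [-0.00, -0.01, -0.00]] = y@[[-0.01, -0.11, -0.02], [-0.03, -0.08, -0.00]]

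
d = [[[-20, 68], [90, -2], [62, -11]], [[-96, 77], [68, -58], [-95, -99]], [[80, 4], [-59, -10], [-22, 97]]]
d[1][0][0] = -96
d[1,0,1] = 77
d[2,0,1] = 4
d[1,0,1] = 77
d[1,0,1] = 77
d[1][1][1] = -58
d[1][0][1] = 77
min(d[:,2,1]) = -99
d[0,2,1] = -11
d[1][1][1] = -58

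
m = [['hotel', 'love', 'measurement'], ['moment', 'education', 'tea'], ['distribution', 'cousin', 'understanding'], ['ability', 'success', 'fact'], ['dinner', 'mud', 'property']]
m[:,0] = ['hotel', 'moment', 'distribution', 'ability', 'dinner']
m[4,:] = ['dinner', 'mud', 'property']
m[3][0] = 'ability'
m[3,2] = 'fact'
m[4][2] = 'property'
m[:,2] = ['measurement', 'tea', 'understanding', 'fact', 'property']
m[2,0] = 'distribution'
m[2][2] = 'understanding'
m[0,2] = 'measurement'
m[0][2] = 'measurement'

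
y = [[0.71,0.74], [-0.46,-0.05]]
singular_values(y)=[1.09, 0.28]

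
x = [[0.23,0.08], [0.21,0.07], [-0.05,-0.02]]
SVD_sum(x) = [[0.23, 0.08], [0.21, 0.07], [-0.05, -0.02]] + [[-0.00, 0.00], [0.00, -0.0], [0.00, -0.00]]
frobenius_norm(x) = 0.33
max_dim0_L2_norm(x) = 0.32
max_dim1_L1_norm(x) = 0.31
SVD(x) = [[-0.73, 0.32], [-0.66, -0.54], [0.16, -0.78]] @ diag([0.3334485692489155, 0.0034715509287877597]) @ [[-0.95, -0.32], [-0.32, 0.95]]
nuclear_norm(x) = 0.34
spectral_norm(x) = 0.33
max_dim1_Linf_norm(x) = 0.23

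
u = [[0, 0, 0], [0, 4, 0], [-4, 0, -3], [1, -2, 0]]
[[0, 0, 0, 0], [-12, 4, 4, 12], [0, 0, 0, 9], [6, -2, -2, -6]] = u @ [[0, 0, 0, 0], [-3, 1, 1, 3], [0, 0, 0, -3]]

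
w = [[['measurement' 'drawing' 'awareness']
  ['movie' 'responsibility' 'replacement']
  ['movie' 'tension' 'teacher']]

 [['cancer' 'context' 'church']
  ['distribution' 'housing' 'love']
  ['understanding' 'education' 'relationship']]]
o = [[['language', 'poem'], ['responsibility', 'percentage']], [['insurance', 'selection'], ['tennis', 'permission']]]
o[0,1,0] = 'responsibility'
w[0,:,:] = [['measurement', 'drawing', 'awareness'], ['movie', 'responsibility', 'replacement'], ['movie', 'tension', 'teacher']]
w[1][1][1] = 'housing'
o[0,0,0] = 'language'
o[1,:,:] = [['insurance', 'selection'], ['tennis', 'permission']]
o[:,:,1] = [['poem', 'percentage'], ['selection', 'permission']]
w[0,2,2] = 'teacher'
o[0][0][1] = 'poem'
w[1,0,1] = 'context'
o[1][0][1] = 'selection'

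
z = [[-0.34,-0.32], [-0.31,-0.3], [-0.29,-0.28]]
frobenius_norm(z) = 0.75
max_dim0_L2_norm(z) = 0.54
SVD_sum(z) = [[-0.34, -0.32], [-0.31, -0.3], [-0.29, -0.28]] + [[-0.00, 0.0], [0.0, -0.00], [0.00, -0.0]]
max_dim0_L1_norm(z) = 0.94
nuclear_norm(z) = 0.76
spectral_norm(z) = 0.75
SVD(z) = [[-0.62, 0.78], [-0.57, -0.5], [-0.54, -0.37]] @ diag([0.7527123790377644, 0.004906571441332177]) @ [[0.72, 0.69], [-0.69, 0.72]]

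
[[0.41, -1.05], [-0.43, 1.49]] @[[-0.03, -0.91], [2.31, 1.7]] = [[-2.44, -2.16],[3.45, 2.92]]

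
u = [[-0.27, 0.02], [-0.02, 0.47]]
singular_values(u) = [0.47, 0.27]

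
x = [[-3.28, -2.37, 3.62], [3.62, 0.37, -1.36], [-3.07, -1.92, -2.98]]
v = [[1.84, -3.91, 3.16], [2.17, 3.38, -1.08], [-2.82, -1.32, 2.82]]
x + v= [[-1.44, -6.28, 6.78], [5.79, 3.75, -2.44], [-5.89, -3.24, -0.16]]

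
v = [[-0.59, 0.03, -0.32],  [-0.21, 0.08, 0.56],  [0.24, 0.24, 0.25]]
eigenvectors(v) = [[-0.41+0.43j,(-0.41-0.43j),-0.14+0.00j], [-0.68+0.00j,-0.68-0.00j,0.80+0.00j], [(0.42-0.05j),(0.42+0.05j),0.58+0.00j]]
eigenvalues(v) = [(-0.39+0.17j), (-0.39-0.17j), (0.52+0j)]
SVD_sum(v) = [[-0.39, -0.10, -0.46],  [0.19, 0.05, 0.23],  [0.24, 0.06, 0.29]] + [[-0.20, 0.04, 0.16], [-0.4, 0.08, 0.32], [-0.01, 0.00, 0.00]] + [[0.00, 0.09, -0.02],[-0.0, -0.05, 0.01],[0.00, 0.18, -0.04]]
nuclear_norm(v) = 1.57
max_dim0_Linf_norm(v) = 0.59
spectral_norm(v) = 0.78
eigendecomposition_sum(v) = [[-0.29-0.12j, 0.04+0.12j, -0.12-0.20j], [(-0.13-0.34j), -0.07+0.13j, 0.07-0.26j], [(0.1+0.2j), 0.04-0.08j, -0.03+0.17j]] + [[(-0.29+0.12j), 0.04-0.12j, -0.12+0.20j], [(-0.13+0.34j), (-0.07-0.13j), 0.07+0.26j], [(0.1-0.2j), 0.04+0.08j, -0.03-0.17j]] + [[-0.01+0.00j, (-0.04-0j), (-0.08+0j)], [(0.05-0j), (0.23+0j), 0.42-0.00j], [0.03-0.00j, 0.17+0.00j, 0.30-0.00j]]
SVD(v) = [[-0.79, -0.45, 0.43], [0.38, -0.90, -0.23], [0.49, -0.01, 0.87]] @ diag([0.7810204721555034, 0.5824520993303153, 0.2096582315572251]) @ [[0.64, 0.16, 0.75],[0.77, -0.15, -0.62],[0.02, 0.98, -0.22]]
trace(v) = -0.26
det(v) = 0.10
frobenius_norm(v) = 1.00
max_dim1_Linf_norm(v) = 0.59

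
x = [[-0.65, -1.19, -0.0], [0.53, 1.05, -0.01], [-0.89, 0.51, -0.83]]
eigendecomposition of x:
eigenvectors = [[-0.01, 0.54, -0.58], [-0.0, -0.26, 0.55], [-1.00, -0.8, 0.60]]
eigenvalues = [-0.84, -0.07, 0.48]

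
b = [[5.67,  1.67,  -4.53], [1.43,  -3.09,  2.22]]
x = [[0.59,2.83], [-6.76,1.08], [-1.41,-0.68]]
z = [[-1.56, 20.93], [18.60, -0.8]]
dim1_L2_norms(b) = [7.45, 4.06]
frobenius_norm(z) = 28.06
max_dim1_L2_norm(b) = 7.45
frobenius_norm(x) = 7.59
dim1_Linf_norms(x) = [2.83, 6.76, 1.41]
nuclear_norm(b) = 11.44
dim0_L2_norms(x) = [6.93, 3.1]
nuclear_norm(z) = 39.54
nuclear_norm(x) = 9.98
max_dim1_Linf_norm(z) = 20.93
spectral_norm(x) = 6.97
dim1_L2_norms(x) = [2.89, 6.85, 1.57]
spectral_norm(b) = 7.53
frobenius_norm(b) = 8.48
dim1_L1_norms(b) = [11.87, 6.74]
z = b @ x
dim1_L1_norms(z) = [22.49, 19.4]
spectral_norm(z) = 21.43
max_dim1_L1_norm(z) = 22.49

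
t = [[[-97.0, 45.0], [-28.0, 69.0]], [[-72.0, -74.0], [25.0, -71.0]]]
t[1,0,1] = -74.0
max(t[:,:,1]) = 69.0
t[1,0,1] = -74.0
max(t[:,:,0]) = 25.0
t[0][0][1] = 45.0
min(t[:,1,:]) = -71.0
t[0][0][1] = 45.0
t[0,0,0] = -97.0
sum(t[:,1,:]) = -5.0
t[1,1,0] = 25.0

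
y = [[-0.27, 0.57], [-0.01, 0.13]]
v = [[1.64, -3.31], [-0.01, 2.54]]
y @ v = [[-0.45, 2.34], [-0.02, 0.36]]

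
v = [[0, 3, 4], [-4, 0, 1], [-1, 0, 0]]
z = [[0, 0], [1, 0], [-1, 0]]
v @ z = [[-1, 0], [-1, 0], [0, 0]]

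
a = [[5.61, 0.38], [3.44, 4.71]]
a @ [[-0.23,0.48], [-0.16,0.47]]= [[-1.35, 2.87], [-1.54, 3.86]]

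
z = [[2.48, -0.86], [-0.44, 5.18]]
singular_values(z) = [5.33, 2.34]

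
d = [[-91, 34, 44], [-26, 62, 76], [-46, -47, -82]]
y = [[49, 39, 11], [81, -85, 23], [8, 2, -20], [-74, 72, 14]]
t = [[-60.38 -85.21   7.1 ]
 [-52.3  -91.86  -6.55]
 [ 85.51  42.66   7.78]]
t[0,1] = -85.21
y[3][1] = 72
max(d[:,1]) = 62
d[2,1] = -47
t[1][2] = -6.55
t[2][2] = 7.78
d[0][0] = -91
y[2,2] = -20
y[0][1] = 39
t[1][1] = -91.86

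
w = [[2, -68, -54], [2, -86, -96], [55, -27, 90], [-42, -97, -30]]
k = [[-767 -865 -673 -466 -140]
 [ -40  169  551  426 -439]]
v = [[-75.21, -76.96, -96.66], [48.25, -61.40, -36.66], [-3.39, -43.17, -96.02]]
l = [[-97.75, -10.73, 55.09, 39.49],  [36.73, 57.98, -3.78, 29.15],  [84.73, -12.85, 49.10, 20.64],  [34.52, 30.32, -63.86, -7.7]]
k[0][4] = -140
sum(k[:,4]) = -579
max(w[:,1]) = -27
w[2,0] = 55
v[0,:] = [-75.21, -76.96, -96.66]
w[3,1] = -97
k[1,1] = 169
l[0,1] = -10.73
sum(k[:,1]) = -696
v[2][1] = -43.17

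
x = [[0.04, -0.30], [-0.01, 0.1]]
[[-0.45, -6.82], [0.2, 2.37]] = x @ [[15.43, 28.82], [3.55, 26.56]]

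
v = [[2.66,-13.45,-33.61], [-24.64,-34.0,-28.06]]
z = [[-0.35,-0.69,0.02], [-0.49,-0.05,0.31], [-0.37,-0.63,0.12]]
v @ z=[[18.10,20.01,-8.15], [35.67,36.38,-14.4]]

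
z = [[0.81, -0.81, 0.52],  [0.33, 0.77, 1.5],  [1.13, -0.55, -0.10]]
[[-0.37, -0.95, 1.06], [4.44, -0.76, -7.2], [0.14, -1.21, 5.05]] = z @ [[1.59, -1.13, 3.53], [2.8, -0.09, -1.02], [1.17, -0.21, -5.05]]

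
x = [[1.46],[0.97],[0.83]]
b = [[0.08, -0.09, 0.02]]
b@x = [[0.05]]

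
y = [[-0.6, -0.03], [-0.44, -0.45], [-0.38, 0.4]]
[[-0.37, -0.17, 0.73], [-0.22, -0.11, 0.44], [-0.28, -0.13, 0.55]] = y @ [[0.62,0.29,-1.22],[-0.11,-0.05,0.22]]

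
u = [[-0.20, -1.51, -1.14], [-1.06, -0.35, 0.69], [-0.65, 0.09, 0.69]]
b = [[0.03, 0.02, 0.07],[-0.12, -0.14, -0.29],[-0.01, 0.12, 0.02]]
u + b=[[-0.17, -1.49, -1.07], [-1.18, -0.49, 0.4], [-0.66, 0.21, 0.71]]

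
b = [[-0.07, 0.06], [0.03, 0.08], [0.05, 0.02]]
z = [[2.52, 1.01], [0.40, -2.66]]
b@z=[[-0.15, -0.23], [0.11, -0.18], [0.13, -0.0]]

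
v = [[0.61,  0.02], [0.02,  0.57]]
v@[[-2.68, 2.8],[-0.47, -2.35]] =[[-1.64, 1.66], [-0.32, -1.28]]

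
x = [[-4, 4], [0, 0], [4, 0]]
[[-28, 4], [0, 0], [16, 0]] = x @ [[4, 0], [-3, 1]]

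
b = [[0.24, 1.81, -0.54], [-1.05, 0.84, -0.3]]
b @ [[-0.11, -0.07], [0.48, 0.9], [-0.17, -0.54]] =[[0.93, 1.90], [0.57, 0.99]]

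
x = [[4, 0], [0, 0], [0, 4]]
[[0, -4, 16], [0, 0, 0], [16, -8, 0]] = x @ [[0, -1, 4], [4, -2, 0]]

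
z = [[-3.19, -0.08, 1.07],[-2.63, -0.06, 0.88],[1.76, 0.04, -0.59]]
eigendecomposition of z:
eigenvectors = [[0.71, 0.19, 0.29], [0.58, -0.85, 0.32], [-0.39, 0.5, 0.90]]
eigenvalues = [-3.85, 0.01, -0.0]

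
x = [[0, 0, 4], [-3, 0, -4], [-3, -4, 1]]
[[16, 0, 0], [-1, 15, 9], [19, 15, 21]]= x@[[-5, -5, -3], [0, 0, -3], [4, 0, 0]]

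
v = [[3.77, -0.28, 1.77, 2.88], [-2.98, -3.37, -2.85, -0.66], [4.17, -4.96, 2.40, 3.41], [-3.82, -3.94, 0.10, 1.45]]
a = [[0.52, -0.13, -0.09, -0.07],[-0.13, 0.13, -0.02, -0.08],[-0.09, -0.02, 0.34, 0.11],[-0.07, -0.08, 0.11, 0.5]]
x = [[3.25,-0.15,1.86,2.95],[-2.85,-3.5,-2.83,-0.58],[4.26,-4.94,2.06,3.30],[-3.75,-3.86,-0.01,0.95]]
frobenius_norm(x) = 11.79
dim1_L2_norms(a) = [0.55, 0.2, 0.37, 0.52]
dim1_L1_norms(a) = [0.81, 0.36, 0.56, 0.76]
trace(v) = 4.25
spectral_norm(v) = 9.04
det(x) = -160.28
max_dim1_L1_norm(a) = 0.81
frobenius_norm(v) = 12.09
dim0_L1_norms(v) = [14.74, 12.55, 7.12, 8.4]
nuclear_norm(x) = 19.61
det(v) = -168.60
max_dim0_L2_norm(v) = 7.42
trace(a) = 1.49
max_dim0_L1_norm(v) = 14.74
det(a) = 0.01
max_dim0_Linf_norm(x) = 4.94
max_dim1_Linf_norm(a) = 0.52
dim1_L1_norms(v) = [8.7, 9.86, 14.94, 9.31]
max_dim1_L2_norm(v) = 7.71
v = a + x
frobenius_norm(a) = 0.87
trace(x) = 2.76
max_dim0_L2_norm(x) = 7.18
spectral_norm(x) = 8.73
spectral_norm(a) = 0.65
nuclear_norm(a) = 1.49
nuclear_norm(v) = 20.03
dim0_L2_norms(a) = [0.55, 0.2, 0.37, 0.52]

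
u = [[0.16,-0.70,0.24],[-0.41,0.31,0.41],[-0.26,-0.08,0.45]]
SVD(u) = [[-0.71, -0.61, -0.35], [0.67, -0.44, -0.59], [0.21, -0.65, 0.73]] @ diag([0.8431787994364218, 0.7556780751548781, 0.00039863664248747886]) @ [[-0.53,0.82,0.24], [0.34,0.46,-0.82], [-0.78,-0.35,-0.51]]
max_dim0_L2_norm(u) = 0.77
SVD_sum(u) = [[0.32,-0.49,-0.14], [-0.30,0.46,0.13], [-0.09,0.15,0.04]] + [[-0.16, -0.21, 0.38], [-0.11, -0.15, 0.28], [-0.17, -0.23, 0.41]] + [[0.00, 0.00, 0.0], [0.00, 0.0, 0.0], [-0.00, -0.00, -0.00]]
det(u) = 0.00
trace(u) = 0.92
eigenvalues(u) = [0.84, 0.0, 0.08]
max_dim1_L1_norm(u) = 1.13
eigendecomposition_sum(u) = [[0.31, -0.38, -0.21], [-0.35, 0.43, 0.24], [-0.14, 0.17, 0.09]] + [[0.01,0.02,-0.02], [0.0,0.01,-0.01], [0.01,0.01,-0.01]] + [[-0.16,-0.33,0.47], [-0.06,-0.13,0.18], [-0.13,-0.26,0.37]]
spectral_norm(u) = 0.84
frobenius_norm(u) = 1.13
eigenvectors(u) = [[-0.64, 0.78, 0.75],  [0.72, 0.35, 0.29],  [0.28, 0.52, 0.59]]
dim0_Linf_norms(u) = [0.41, 0.7, 0.45]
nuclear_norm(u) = 1.60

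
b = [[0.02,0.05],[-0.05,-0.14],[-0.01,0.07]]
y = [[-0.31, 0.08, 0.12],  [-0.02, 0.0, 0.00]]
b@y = [[-0.01, 0.00, 0.00], [0.02, -0.00, -0.01], [0.0, -0.0, -0.00]]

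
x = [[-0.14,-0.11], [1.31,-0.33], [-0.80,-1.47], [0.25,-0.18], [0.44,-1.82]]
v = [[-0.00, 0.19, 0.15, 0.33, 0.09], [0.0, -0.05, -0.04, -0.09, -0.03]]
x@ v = [[0.00, -0.02, -0.02, -0.04, -0.01], [0.00, 0.27, 0.21, 0.46, 0.13], [0.00, -0.08, -0.06, -0.13, -0.03], [0.0, 0.06, 0.04, 0.10, 0.03], [0.00, 0.17, 0.14, 0.31, 0.09]]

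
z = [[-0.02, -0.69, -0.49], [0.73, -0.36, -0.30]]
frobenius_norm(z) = 1.21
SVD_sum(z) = [[0.36, -0.51, -0.38], [0.37, -0.53, -0.4]] + [[-0.38, -0.18, -0.11],[0.36, 0.17, 0.1]]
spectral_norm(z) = 1.06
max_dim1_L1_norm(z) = 1.39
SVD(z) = [[-0.69,-0.72], [-0.72,0.69]] @ diag([1.0563014840759373, 0.5944133029626545]) @ [[-0.49, 0.70, 0.53], [0.87, 0.42, 0.25]]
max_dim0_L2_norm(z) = 0.78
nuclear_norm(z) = 1.65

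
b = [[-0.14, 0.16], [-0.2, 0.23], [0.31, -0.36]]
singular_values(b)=[0.6, 0.0]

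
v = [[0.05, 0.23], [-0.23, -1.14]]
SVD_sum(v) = [[0.05, 0.23], [-0.23, -1.14]] + [[0.00, -0.00],[0.0, -0.0]]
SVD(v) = [[-0.2, 0.98], [0.98, 0.2]] @ diag([1.1865445883447843, 0.003455411655215957]) @ [[-0.2, -0.98], [0.98, -0.2]]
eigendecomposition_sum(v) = [[0.00, 0.0], [-0.0, -0.00]] + [[0.05, 0.23], [-0.23, -1.14]]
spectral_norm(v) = 1.19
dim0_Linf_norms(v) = [0.23, 1.14]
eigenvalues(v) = [0.0, -1.09]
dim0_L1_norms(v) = [0.28, 1.37]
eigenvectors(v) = [[0.98, -0.20],[-0.2, 0.98]]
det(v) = -0.00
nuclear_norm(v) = 1.19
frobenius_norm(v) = 1.19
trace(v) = -1.09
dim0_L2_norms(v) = [0.24, 1.16]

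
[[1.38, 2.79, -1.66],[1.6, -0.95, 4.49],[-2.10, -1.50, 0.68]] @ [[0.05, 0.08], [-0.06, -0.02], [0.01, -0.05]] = [[-0.12,0.14], [0.18,-0.08], [-0.01,-0.17]]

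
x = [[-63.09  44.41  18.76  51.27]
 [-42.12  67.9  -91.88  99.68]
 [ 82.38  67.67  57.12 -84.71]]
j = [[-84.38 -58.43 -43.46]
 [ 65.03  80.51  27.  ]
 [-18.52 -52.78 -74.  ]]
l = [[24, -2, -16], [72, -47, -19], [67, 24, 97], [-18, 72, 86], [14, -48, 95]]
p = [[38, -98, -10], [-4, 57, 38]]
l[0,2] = -16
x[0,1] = 44.41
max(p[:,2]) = 38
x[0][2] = 18.76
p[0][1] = -98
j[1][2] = 27.0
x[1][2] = -91.88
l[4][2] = 95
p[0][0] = 38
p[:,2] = [-10, 38]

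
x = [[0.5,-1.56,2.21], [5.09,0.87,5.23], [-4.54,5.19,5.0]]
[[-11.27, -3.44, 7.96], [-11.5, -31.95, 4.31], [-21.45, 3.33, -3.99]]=x @ [[1.90, -4.31, -0.44], [1.7, -1.53, -2.81], [-4.33, -1.66, 1.72]]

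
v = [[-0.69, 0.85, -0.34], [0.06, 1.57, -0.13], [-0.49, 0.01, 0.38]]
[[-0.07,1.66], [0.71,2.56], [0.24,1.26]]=v @ [[0.27, -1.08],[0.52, 1.83],[0.96, 1.88]]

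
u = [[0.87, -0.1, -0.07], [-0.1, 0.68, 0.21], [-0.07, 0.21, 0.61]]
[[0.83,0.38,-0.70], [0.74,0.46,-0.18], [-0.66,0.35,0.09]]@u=[[0.73, 0.03, -0.41], [0.61, 0.2, -0.06], [-0.62, 0.32, 0.17]]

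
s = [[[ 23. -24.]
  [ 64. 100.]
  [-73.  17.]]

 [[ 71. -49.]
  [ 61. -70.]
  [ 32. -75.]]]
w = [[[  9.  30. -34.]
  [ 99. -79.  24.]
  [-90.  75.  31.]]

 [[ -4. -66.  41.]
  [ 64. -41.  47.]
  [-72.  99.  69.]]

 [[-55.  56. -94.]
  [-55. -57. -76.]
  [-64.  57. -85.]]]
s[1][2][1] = -75.0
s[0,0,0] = 23.0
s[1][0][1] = -49.0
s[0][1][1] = 100.0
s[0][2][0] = -73.0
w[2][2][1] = 57.0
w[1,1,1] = -41.0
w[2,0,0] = -55.0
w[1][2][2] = 69.0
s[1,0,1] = -49.0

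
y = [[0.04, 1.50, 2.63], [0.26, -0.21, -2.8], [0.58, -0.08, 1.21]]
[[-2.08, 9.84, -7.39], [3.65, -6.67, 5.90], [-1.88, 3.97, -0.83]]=y@[[-0.18, 2.14, 2.03],  [1.07, 2.28, -1.86],  [-1.4, 2.41, -1.78]]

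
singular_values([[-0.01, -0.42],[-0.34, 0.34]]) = [0.59, 0.25]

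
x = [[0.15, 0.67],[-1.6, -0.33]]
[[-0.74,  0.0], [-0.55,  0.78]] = x @[[0.60,  -0.51], [-1.24,  0.12]]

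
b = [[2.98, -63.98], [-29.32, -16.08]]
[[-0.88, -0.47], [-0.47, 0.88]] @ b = [[11.16, 63.86], [-27.2, 15.92]]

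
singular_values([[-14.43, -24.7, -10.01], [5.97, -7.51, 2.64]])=[30.41, 9.62]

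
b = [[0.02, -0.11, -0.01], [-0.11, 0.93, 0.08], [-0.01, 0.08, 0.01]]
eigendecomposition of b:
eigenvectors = [[0.12, -0.98, 0.13], [-0.99, -0.13, -0.07], [-0.09, 0.12, 0.99]]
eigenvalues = [0.95, 0.01, 0.0]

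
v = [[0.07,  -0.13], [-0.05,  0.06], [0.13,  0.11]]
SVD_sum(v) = [[-0.03, -0.11], [0.01, 0.04], [0.03, 0.13]] + [[0.1, -0.02], [-0.06, 0.02], [0.1, -0.02]]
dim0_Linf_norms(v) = [0.13, 0.13]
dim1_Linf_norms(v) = [0.13, 0.06, 0.13]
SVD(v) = [[0.60, 0.64], [-0.25, -0.41], [-0.76, 0.65]] @ diag([0.1820633778578602, 0.1541198444165644]) @ [[-0.24, -0.97], [0.97, -0.24]]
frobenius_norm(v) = 0.24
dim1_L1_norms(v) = [0.2, 0.11, 0.24]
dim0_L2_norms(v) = [0.16, 0.18]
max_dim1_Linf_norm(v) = 0.13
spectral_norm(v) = 0.18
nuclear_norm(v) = 0.34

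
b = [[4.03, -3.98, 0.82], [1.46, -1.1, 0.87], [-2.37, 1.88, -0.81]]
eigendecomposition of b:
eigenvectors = [[(-0.85+0j), 0.63+0.00j, (0.63-0j)], [-0.23+0.00j, 0.57-0.01j, (0.57+0.01j)], [0.48+0.00j, (-0.44+0.29j), -0.44-0.29j]]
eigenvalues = [(2.49+0j), (-0.19+0.46j), (-0.19-0.46j)]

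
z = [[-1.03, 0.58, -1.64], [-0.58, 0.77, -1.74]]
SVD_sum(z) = [[-0.81, 0.68, -1.70],[-0.80, 0.67, -1.68]] + [[-0.22,  -0.1,  0.06],[0.22,  0.1,  -0.06]]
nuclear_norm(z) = 3.17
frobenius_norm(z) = 2.84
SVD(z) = [[-0.71, -0.70], [-0.7, 0.71]] @ diag([2.8142569112512144, 0.35179260577046906]) @ [[0.41,-0.34,0.85],  [0.88,0.4,-0.26]]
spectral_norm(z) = 2.81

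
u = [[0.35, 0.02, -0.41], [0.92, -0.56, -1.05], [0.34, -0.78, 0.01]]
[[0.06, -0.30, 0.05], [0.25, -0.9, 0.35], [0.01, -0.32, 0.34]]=u @ [[-0.34,-0.52,0.21],[-0.17,0.19,-0.34],[-0.45,0.30,0.03]]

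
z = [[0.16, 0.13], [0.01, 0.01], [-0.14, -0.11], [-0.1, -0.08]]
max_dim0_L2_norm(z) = 0.24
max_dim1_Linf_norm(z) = 0.16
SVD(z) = [[-0.68, -0.52], [-0.05, -0.58], [0.59, -0.63], [0.43, -0.03]] @ diag([0.30131832120792795, 0.0026961647642493943]) @ [[-0.78, -0.63], [0.63, -0.78]]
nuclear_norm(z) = 0.30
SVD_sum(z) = [[0.16, 0.13], [0.01, 0.01], [-0.14, -0.11], [-0.10, -0.08]] + [[-0.0, 0.00],[-0.00, 0.0],[-0.00, 0.00],[-0.00, 0.0]]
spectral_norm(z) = 0.30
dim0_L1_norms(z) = [0.41, 0.33]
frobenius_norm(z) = 0.30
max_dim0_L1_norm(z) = 0.41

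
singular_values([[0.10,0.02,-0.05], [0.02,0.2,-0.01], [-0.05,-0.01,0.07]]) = [0.21, 0.13, 0.03]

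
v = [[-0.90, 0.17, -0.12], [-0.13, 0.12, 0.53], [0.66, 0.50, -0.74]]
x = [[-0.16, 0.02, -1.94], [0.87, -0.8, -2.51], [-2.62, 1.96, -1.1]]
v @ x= [[0.61, -0.39, 1.45], [-1.26, 0.94, -0.63], [2.27, -1.84, -1.72]]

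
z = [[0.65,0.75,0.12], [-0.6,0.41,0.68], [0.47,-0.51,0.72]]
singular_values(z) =[1.0, 1.0, 0.99]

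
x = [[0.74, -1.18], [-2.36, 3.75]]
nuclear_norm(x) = 4.65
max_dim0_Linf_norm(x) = 3.75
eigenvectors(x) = [[-0.85,0.30], [-0.53,-0.95]]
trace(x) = 4.49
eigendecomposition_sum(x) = [[-0.00, -0.0], [-0.0, -0.00]] + [[0.74, -1.18], [-2.36, 3.75]]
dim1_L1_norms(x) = [1.92, 6.11]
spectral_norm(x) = 4.64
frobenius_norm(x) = 4.64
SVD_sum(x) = [[0.74, -1.18], [-2.36, 3.75]] + [[-0.00, -0.0], [-0.0, -0.00]]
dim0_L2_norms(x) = [2.47, 3.93]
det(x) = -0.01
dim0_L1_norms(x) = [3.1, 4.93]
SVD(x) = [[-0.3, 0.95],[0.95, 0.3]] @ diag([4.644577004200945, 0.002109987624521482]) @ [[-0.53, 0.85], [-0.85, -0.53]]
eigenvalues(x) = [-0.0, 4.49]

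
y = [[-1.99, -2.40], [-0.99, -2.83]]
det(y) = 3.26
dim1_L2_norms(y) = [3.12, 3.0]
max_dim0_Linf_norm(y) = 2.83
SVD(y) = [[-0.72,-0.69], [-0.69,0.72]] @ diag([4.25726108637192, 0.7647405066186673]) @ [[0.5, 0.87], [0.87, -0.50]]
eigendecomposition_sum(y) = [[-0.51, 0.61], [0.25, -0.30]] + [[-1.48, -3.01], [-1.24, -2.53]]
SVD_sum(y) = [[-1.53,-2.66], [-1.47,-2.55]] + [[-0.46, 0.26], [0.48, -0.28]]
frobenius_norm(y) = 4.33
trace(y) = -4.82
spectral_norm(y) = 4.26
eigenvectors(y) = [[0.90, 0.77], [-0.44, 0.64]]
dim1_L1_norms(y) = [4.39, 3.82]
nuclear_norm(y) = 5.02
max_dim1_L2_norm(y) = 3.12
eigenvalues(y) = [-0.81, -4.01]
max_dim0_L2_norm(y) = 3.71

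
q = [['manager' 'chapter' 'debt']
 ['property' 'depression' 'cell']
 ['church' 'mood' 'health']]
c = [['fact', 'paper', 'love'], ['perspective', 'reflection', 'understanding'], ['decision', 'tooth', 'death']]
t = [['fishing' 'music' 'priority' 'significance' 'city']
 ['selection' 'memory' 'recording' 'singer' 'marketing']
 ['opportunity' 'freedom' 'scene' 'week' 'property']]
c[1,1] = 'reflection'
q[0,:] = ['manager', 'chapter', 'debt']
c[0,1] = 'paper'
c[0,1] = 'paper'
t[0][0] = 'fishing'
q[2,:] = ['church', 'mood', 'health']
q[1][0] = 'property'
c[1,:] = ['perspective', 'reflection', 'understanding']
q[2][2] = 'health'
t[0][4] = 'city'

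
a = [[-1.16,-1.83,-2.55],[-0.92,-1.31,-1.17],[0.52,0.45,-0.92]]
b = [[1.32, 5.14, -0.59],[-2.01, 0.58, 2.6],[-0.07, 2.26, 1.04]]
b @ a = [[-6.57,-9.41,-8.84], [3.15,4.09,2.05], [-1.46,-2.36,-3.42]]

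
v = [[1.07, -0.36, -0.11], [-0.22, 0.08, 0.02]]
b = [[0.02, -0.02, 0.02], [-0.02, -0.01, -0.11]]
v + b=[[1.09, -0.38, -0.09], [-0.24, 0.07, -0.09]]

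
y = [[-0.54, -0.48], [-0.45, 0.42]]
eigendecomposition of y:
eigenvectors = [[-0.93, 0.39], [-0.36, -0.92]]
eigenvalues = [-0.73, 0.61]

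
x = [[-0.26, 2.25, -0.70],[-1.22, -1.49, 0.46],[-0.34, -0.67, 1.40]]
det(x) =3.736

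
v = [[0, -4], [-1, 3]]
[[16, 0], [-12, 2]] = v@[[0, -2], [-4, 0]]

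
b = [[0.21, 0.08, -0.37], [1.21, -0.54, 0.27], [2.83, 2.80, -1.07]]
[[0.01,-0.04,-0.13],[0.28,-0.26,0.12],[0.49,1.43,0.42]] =b@[[0.21, -0.0, 0.1], [-0.00, 0.60, 0.23], [0.1, 0.23, 0.47]]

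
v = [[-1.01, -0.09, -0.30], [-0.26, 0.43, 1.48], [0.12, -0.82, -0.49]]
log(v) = [[0.02+3.06j, (0.09+0.45j), -0.23+0.47j], [(-0.16+0.49j), 0.76+0.07j, 2.35+0.07j], [0.22+0.06j, (-1.28+0.01j), -0.71+0.01j]]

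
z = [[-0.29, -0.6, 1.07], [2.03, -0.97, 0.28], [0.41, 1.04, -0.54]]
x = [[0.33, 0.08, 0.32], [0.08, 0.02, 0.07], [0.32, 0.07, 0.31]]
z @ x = [[0.20, 0.04, 0.2],[0.68, 0.16, 0.67],[0.05, 0.02, 0.04]]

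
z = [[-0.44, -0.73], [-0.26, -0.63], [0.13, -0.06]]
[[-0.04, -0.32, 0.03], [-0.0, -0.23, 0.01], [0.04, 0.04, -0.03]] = z @ [[0.23, 0.37, -0.19], [-0.09, 0.21, 0.07]]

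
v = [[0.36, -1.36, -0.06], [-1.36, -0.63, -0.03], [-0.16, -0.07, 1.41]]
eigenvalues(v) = [-1.59, 1.29, 1.44]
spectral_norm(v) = 1.60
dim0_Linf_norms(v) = [1.36, 1.36, 1.41]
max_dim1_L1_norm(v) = 2.02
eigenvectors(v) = [[0.57, 0.65, -0.22], [0.82, -0.47, 0.13], [0.05, 0.59, 0.97]]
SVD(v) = [[-0.50, -0.52, -0.69], [-0.81, 0.01, 0.58], [-0.29, 0.86, -0.43]] @ diag([1.597917914755393, 1.4319865961668965, 1.2825259163471592]) @ [[0.61, 0.76, -0.22], [-0.24, 0.44, 0.86], [-0.76, 0.47, -0.45]]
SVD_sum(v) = [[-0.49, -0.61, 0.18], [-0.79, -0.99, 0.29], [-0.28, -0.35, 0.1]] + [[0.18, -0.33, -0.64], [-0.0, 0.01, 0.02], [-0.29, 0.54, 1.06]] + [[0.67,  -0.42,  0.40], [-0.56,  0.35,  -0.34], [0.42,  -0.26,  0.25]]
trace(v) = 1.14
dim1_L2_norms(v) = [1.41, 1.5, 1.42]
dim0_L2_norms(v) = [1.42, 1.5, 1.41]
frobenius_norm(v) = 2.50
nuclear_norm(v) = 4.31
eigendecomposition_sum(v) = [[-0.52,-0.74,-0.02], [-0.74,-1.06,-0.03], [-0.05,-0.06,-0.0]] + [[0.71,-0.51,0.23],  [-0.52,0.37,-0.16],  [0.64,-0.46,0.2]] + [[0.17, -0.1, -0.27],[-0.10, 0.06, 0.16],[-0.76, 0.46, 1.21]]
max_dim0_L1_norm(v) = 2.06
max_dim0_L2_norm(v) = 1.5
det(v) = -2.93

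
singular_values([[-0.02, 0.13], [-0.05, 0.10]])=[0.17, 0.03]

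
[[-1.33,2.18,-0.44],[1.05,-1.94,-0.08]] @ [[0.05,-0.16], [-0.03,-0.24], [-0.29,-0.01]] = [[-0.00, -0.31], [0.13, 0.30]]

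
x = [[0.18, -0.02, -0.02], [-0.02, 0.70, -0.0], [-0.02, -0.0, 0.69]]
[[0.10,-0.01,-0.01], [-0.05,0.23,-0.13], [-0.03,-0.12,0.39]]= x@[[0.57, -0.05, -0.02],[-0.05, 0.33, -0.18],[-0.02, -0.18, 0.57]]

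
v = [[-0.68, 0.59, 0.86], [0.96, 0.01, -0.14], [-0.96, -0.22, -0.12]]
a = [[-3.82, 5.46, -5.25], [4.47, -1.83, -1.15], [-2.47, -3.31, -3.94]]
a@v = [[12.88, -1.04, -3.42], [-3.69, 2.87, 4.24], [2.28, -0.62, -1.19]]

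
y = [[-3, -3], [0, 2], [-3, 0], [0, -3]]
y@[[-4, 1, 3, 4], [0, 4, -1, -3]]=[[12, -15, -6, -3], [0, 8, -2, -6], [12, -3, -9, -12], [0, -12, 3, 9]]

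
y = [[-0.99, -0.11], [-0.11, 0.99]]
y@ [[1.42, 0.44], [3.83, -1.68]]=[[-1.83, -0.25], [3.64, -1.71]]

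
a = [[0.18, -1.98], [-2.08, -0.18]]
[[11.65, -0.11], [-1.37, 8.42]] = a@[[1.16, -4.02],[-5.78, -0.31]]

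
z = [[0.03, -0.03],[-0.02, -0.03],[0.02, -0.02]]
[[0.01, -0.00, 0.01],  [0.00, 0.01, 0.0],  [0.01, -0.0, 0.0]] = z @ [[0.19, -0.16, 0.05], [-0.16, -0.14, -0.15]]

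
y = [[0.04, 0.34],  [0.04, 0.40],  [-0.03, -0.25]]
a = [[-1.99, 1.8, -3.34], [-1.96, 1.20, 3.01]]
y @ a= [[-0.75,0.48,0.89], [-0.86,0.55,1.07], [0.55,-0.35,-0.65]]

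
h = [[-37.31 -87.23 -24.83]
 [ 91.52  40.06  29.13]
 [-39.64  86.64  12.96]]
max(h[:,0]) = 91.52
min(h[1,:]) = 29.13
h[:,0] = [-37.31, 91.52, -39.64]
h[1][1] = 40.06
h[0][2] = -24.83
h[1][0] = 91.52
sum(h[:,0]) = 14.569999999999993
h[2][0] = -39.64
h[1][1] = 40.06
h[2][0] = -39.64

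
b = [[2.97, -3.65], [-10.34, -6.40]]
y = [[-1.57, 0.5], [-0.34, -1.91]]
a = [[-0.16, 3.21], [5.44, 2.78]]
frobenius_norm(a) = 6.90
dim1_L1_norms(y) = [2.07, 2.25]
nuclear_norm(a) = 9.14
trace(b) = -3.43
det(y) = 3.17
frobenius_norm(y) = 2.55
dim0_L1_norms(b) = [13.31, 10.05]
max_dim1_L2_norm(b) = 12.16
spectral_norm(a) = 6.29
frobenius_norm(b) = 13.04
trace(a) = 2.62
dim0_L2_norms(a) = [5.44, 4.25]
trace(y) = -3.48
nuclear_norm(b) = 16.84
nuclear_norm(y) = 3.58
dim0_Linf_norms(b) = [10.34, 6.4]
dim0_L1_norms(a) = [5.6, 5.99]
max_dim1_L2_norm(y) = 1.94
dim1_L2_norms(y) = [1.65, 1.94]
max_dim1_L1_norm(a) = 8.22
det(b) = -56.75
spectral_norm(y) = 1.98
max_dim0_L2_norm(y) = 1.97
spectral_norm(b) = 12.18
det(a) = -17.91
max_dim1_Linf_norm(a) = 5.44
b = y @ a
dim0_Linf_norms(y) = [1.57, 1.91]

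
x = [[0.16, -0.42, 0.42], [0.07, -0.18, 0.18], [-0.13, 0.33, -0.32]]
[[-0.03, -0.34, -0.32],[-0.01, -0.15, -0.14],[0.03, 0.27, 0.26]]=x @ [[0.92, -1.34, -0.34], [1.45, 0.40, 1.20], [1.03, 0.10, 0.56]]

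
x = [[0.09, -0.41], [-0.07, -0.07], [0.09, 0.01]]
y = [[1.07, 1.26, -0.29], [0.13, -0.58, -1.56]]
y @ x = [[-0.02, -0.53], [-0.09, -0.03]]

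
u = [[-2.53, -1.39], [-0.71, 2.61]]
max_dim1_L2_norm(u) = 2.89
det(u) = -7.59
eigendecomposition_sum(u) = [[-2.62, -0.68], [-0.35, -0.09]] + [[0.09, -0.71], [-0.36, 2.7]]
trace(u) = 0.08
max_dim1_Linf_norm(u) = 2.61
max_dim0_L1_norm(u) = 4.0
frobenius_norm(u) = 3.96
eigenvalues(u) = [-2.72, 2.8]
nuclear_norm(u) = 5.55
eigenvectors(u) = [[-0.99, 0.25], [-0.13, -0.97]]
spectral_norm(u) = 3.12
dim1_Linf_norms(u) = [2.53, 2.61]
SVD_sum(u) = [[-1.26, -2.14],[0.96, 1.63]] + [[-1.27, 0.75], [-1.67, 0.98]]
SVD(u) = [[-0.8,  0.61], [0.61,  0.80]] @ diag([3.118565307714109, 2.433875596969163]) @ [[0.51, 0.86], [-0.86, 0.51]]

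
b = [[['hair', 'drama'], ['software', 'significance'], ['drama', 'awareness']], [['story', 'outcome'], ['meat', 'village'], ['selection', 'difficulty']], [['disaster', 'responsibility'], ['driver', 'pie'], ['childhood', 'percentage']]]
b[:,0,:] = [['hair', 'drama'], ['story', 'outcome'], ['disaster', 'responsibility']]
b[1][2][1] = 'difficulty'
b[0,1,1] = 'significance'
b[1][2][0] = 'selection'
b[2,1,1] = 'pie'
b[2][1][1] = 'pie'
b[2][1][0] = 'driver'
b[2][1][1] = 'pie'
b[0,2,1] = 'awareness'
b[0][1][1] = 'significance'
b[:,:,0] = [['hair', 'software', 'drama'], ['story', 'meat', 'selection'], ['disaster', 'driver', 'childhood']]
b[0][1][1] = 'significance'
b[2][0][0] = 'disaster'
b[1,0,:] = ['story', 'outcome']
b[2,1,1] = 'pie'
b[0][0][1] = 'drama'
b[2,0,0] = 'disaster'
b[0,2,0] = 'drama'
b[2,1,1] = 'pie'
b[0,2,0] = 'drama'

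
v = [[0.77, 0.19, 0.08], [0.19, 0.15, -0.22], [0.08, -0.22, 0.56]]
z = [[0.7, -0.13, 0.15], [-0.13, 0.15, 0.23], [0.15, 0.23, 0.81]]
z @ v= [[0.53, 0.08, 0.17],[-0.05, -0.05, 0.09],[0.22, -0.12, 0.42]]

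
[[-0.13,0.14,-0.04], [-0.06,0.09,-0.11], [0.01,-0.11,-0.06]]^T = [[-0.13, -0.06, 0.01],  [0.14, 0.09, -0.11],  [-0.04, -0.11, -0.06]]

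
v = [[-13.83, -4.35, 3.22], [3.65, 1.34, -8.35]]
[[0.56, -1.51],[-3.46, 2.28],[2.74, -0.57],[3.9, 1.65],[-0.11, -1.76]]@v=[[-13.26, -4.46, 14.41],[56.17, 18.11, -30.18],[-39.97, -12.68, 13.58],[-47.91, -14.75, -1.22],[-4.9, -1.88, 14.34]]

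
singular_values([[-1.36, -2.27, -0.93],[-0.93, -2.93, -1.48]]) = [4.39, 0.52]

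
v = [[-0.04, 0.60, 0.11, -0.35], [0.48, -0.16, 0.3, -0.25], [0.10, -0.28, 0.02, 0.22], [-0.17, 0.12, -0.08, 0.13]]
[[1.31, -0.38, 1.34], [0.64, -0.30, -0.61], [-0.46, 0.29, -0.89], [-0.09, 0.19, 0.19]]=v@[[0.42, -1.25, -0.05],[1.61, -0.32, 1.71],[1.99, 1.92, -2.39],[-0.41, 1.29, -1.63]]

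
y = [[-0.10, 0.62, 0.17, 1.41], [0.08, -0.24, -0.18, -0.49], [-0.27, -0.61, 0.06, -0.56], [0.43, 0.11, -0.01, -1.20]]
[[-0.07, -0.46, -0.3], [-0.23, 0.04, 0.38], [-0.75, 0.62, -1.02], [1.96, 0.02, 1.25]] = y@[[0.58, 1.39, 2.02], [2.28, -1.73, 0.83], [1.82, 1.84, -1.67], [-1.23, 0.31, -0.23]]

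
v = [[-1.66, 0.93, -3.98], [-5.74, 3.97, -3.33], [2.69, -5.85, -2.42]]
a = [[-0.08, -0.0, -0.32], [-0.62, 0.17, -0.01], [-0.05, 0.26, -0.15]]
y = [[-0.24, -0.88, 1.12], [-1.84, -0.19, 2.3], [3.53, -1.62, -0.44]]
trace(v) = -0.11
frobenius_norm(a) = 0.78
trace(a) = -0.06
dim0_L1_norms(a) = [0.75, 0.43, 0.48]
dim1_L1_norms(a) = [0.4, 0.8, 0.46]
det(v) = -64.10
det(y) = -3.26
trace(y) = -0.87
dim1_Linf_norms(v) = [3.98, 5.74, 5.85]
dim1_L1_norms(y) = [2.24, 4.33, 5.59]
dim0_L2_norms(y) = [3.99, 1.85, 2.6]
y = v @ a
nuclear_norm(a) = 1.23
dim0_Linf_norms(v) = [5.74, 5.85, 3.98]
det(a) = 0.05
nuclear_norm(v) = 16.54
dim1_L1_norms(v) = [6.57, 13.04, 10.96]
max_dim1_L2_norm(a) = 0.64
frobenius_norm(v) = 11.25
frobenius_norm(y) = 5.11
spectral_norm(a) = 0.67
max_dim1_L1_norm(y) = 5.59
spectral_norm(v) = 9.55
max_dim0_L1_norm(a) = 0.75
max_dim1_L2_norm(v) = 7.73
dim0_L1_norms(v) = [10.09, 10.75, 9.73]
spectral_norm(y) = 4.48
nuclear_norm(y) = 7.21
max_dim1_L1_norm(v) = 13.04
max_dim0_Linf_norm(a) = 0.62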